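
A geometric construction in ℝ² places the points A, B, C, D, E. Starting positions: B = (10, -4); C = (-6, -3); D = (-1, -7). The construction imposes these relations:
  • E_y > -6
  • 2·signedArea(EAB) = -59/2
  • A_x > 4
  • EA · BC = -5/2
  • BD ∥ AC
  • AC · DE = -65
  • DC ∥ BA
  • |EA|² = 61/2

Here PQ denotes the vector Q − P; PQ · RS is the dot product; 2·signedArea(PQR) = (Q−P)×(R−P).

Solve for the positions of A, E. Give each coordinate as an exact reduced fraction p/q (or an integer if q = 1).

A = (5, 0)
E = (9/2, -11/2)

1. A_x = 5  [BD ∥ AC ∩ DC ∥ BA]
2. A_y = 0  [BD ∥ AC ∩ DC ∥ BA]
   → A = (5, 0)
3. E_x = 9/2  [2·signedArea(EAB) = -59/2 ∩ EA · BC = -5/2]
4. E_y = -11/2  [2·signedArea(EAB) = -59/2 ∩ EA · BC = -5/2]
   → E = (9/2, -11/2)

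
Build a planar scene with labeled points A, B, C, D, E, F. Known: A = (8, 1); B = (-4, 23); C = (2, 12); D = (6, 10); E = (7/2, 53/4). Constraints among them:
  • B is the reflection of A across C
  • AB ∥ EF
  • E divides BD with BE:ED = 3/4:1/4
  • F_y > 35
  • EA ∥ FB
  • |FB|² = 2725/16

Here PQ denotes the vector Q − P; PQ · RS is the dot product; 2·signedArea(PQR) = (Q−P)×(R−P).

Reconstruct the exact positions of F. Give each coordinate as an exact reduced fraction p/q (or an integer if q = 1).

F = (-17/2, 141/4)

1. F_x = -17/2  [EA ∥ FB ∩ AB ∥ EF]
2. F_y = 141/4  [EA ∥ FB ∩ AB ∥ EF]
   → F = (-17/2, 141/4)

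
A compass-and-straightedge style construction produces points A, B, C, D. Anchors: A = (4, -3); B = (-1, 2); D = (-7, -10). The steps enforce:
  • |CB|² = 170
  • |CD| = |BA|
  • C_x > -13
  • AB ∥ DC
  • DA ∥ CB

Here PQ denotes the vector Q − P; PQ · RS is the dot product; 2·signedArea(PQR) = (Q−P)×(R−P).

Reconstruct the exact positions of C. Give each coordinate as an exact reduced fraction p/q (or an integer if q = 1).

C = (-12, -5)

1. C_x = -12  [DA ∥ CB ∩ AB ∥ DC]
2. C_y = -5  [DA ∥ CB ∩ AB ∥ DC]
   → C = (-12, -5)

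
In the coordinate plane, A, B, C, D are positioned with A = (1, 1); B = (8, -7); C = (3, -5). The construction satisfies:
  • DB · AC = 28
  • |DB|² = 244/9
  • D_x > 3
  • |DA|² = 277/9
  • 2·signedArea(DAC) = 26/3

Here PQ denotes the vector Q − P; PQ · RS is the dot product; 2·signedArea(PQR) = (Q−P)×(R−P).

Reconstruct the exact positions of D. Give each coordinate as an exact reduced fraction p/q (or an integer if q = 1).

1. D_x = 4  [2·signedArea(DAC) = 26/3 ∩ DB · AC = 28]
2. D_y = -11/3  [2·signedArea(DAC) = 26/3 ∩ DB · AC = 28]
   → D = (4, -11/3)

D = (4, -11/3)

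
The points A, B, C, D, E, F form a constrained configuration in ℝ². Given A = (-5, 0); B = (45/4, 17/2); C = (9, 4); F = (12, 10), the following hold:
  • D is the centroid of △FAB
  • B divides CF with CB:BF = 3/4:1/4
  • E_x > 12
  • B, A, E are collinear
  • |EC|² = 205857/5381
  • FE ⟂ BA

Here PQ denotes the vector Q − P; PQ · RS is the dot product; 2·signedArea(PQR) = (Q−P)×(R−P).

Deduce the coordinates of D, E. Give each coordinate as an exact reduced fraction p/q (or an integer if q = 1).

D = (73/12, 37/6)
E = (67020/5381, 49130/5381)

1. D_x = 73/12  [D is the centroid of △FAB]
2. D_y = 37/6  [D is the centroid of △FAB]
   → D = (73/12, 37/6)
3. E_x = 67020/5381  [B, A, E are collinear ∩ FE ⟂ BA]
4. E_y = 49130/5381  [B, A, E are collinear ∩ FE ⟂ BA]
   → E = (67020/5381, 49130/5381)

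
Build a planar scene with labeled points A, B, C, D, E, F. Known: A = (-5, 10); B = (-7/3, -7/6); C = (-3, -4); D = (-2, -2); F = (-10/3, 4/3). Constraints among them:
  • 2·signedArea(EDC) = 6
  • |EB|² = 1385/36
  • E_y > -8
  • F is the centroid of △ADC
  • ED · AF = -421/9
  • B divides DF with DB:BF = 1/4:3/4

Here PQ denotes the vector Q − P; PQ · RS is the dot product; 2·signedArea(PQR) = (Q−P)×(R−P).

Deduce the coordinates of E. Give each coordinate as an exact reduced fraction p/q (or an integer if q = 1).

1. E_x = -5/3  [2·signedArea(EDC) = 6 ∩ ED · AF = -421/9]
2. E_y = -22/3  [2·signedArea(EDC) = 6 ∩ ED · AF = -421/9]
   → E = (-5/3, -22/3)

E = (-5/3, -22/3)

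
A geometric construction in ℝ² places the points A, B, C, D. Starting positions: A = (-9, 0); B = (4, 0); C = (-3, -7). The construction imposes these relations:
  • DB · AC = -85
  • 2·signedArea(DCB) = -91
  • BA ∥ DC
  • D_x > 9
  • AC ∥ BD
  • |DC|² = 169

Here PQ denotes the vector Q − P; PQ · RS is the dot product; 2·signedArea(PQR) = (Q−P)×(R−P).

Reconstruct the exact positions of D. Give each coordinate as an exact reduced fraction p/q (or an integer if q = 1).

D = (10, -7)

1. D_x = 10  [BA ∥ DC ∩ AC ∥ BD]
2. D_y = -7  [BA ∥ DC ∩ AC ∥ BD]
   → D = (10, -7)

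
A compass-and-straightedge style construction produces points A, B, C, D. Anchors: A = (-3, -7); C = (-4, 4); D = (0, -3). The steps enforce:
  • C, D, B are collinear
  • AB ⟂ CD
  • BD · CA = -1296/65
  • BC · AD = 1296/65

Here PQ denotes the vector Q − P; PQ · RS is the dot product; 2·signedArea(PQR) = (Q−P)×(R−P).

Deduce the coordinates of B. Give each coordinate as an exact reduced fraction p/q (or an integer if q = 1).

B = (64/65, -307/65)

1. B_x = 64/65  [C, D, B are collinear ∩ AB ⟂ CD]
2. B_y = -307/65  [C, D, B are collinear ∩ AB ⟂ CD]
   → B = (64/65, -307/65)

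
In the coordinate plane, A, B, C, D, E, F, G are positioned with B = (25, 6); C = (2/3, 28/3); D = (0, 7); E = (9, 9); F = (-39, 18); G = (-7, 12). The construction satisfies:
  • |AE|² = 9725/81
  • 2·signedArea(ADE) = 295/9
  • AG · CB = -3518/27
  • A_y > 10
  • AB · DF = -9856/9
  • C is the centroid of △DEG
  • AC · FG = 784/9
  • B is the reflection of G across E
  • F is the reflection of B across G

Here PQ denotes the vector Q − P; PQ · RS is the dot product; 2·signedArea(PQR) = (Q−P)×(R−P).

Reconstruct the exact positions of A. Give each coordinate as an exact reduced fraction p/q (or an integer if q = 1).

1. A_x = -17/9  [AC · FG = 784/9 ∩ AB · DF = -9856/9]
2. A_y = 92/9  [AC · FG = 784/9 ∩ AB · DF = -9856/9]
   → A = (-17/9, 92/9)

A = (-17/9, 92/9)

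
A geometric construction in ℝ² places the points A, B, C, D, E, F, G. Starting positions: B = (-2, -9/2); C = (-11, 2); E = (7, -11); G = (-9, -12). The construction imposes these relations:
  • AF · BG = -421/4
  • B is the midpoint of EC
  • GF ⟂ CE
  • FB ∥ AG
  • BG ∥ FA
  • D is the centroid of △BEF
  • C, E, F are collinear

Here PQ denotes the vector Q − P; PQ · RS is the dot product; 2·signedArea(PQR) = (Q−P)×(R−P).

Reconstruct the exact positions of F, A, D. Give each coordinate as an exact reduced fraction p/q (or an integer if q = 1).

1. F_x = -1499/493  [C, E, F are collinear ∩ GF ⟂ CE]
2. F_y = -1848/493  [C, E, F are collinear ∩ GF ⟂ CE]
   → F = (-1499/493, -1848/493)
3. A_x = -4950/493  [FB ∥ AG ∩ BG ∥ FA]
4. A_y = -11091/986  [FB ∥ AG ∩ BG ∥ FA]
   → A = (-4950/493, -11091/986)
5. D_x = 322/493  [D is the centroid of △BEF]
6. D_y = -18979/2958  [D is the centroid of △BEF]
   → D = (322/493, -18979/2958)

A = (-4950/493, -11091/986)
D = (322/493, -18979/2958)
F = (-1499/493, -1848/493)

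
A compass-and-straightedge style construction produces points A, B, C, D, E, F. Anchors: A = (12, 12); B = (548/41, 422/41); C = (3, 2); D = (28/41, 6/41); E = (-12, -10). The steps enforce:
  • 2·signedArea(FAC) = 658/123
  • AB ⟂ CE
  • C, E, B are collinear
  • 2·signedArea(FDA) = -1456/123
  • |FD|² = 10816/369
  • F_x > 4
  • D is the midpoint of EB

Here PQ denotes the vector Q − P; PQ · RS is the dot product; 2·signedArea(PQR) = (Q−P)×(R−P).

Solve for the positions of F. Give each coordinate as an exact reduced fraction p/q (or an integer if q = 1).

F = (604/123, 434/123)

1. F_x = 604/123  [2·signedArea(FDA) = -1456/123 ∩ 2·signedArea(FAC) = 658/123]
2. F_y = 434/123  [2·signedArea(FDA) = -1456/123 ∩ 2·signedArea(FAC) = 658/123]
   → F = (604/123, 434/123)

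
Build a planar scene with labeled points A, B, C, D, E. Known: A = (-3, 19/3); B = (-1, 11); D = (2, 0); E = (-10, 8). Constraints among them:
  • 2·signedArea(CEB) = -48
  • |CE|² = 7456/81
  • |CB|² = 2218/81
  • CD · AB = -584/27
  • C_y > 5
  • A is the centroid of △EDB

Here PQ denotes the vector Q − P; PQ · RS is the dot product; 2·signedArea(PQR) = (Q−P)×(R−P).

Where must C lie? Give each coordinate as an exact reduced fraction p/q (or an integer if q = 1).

C = (-2/3, 52/9)

1. C_x = -2/3  [CD · AB = -584/27 ∩ 2·signedArea(CEB) = -48]
2. C_y = 52/9  [CD · AB = -584/27 ∩ 2·signedArea(CEB) = -48]
   → C = (-2/3, 52/9)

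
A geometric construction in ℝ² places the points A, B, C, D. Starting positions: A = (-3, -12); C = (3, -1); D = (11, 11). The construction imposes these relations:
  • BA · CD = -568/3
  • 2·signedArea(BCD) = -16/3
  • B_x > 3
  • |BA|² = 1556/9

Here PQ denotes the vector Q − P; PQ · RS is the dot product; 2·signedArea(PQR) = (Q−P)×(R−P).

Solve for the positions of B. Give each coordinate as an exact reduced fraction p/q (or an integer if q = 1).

1. B_x = 11/3  [BA · CD = -568/3 ∩ 2·signedArea(BCD) = -16/3]
2. B_y = -2/3  [BA · CD = -568/3 ∩ 2·signedArea(BCD) = -16/3]
   → B = (11/3, -2/3)

B = (11/3, -2/3)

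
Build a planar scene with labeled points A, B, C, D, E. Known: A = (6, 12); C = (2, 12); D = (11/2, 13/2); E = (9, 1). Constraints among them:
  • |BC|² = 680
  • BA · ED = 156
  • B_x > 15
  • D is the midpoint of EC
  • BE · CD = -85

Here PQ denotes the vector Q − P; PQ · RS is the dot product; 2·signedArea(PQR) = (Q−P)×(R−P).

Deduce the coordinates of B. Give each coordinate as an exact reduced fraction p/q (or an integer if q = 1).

1. B_x = 16  [line -7/2·x + 11/2·y + 111 = 0 ∩ |BC|² = 680]
2. B_y = -10  [line -7/2·x + 11/2·y + 111 = 0 ∩ |BC|² = 680]
   → B = (16, -10)

B = (16, -10)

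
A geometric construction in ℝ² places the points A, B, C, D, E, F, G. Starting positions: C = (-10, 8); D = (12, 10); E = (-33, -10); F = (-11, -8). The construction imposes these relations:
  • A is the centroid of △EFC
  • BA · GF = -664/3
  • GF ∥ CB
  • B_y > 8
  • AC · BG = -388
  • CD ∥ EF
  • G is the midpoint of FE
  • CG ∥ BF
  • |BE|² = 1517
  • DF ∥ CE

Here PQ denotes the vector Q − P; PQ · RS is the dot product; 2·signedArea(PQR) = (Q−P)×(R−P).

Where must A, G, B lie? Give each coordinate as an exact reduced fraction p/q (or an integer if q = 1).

A = (-18, -10/3)
B = (1, 9)
G = (-22, -9)

1. A_x = -18  [A is the centroid of △EFC]
2. A_y = -10/3  [A is the centroid of △EFC]
   → A = (-18, -10/3)
3. G_x = -22  [G is the midpoint of FE]
4. G_y = -9  [G is the midpoint of FE]
   → G = (-22, -9)
5. B_x = 1  [CG ∥ BF ∩ GF ∥ CB]
6. B_y = 9  [CG ∥ BF ∩ GF ∥ CB]
   → B = (1, 9)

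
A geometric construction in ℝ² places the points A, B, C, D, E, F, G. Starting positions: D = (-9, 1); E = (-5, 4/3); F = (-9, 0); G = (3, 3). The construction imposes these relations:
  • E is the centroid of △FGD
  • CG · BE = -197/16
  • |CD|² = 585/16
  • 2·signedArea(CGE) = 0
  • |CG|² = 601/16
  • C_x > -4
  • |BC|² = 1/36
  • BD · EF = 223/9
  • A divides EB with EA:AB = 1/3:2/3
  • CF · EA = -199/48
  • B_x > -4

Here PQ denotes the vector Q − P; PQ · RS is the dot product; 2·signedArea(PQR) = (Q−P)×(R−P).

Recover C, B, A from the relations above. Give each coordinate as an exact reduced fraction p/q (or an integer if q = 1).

1. C_x = -3  [line 5/3·x + -8·y + 19 = 0 ∩ |CD|² = 585/16]
2. C_y = 7/4  [line 5/3·x + -8·y + 19 = 0 ∩ |CD|² = 585/16]
   → C = (-3, 7/4)
3. B_x = -3  [BD · EF = 223/9 ∩ CG · BE = -197/16]
4. B_y = 19/12  [BD · EF = 223/9 ∩ CG · BE = -197/16]
   → B = (-3, 19/12)
5. A_x = -13/3  [A divides EB with EA:AB = 1/3:2/3]
6. A_y = 17/12  [A divides EB with EA:AB = 1/3:2/3]
   → A = (-13/3, 17/12)

A = (-13/3, 17/12)
B = (-3, 19/12)
C = (-3, 7/4)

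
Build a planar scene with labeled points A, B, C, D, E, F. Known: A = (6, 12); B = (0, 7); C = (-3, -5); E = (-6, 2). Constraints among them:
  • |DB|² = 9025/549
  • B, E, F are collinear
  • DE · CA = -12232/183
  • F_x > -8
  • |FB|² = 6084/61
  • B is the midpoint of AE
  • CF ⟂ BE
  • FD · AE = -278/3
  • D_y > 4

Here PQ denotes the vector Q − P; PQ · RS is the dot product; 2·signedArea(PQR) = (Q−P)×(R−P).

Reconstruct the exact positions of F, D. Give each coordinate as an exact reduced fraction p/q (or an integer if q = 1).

D = (-190/61, 806/183)
F = (-468/61, 37/61)

1. F_x = -468/61  [B, E, F are collinear ∩ CF ⟂ BE]
2. F_y = 37/61  [B, E, F are collinear ∩ CF ⟂ BE]
   → F = (-468/61, 37/61)
3. D_x = -190/61  [DE · CA = -12232/183 ∩ FD · AE = -278/3]
4. D_y = 806/183  [DE · CA = -12232/183 ∩ FD · AE = -278/3]
   → D = (-190/61, 806/183)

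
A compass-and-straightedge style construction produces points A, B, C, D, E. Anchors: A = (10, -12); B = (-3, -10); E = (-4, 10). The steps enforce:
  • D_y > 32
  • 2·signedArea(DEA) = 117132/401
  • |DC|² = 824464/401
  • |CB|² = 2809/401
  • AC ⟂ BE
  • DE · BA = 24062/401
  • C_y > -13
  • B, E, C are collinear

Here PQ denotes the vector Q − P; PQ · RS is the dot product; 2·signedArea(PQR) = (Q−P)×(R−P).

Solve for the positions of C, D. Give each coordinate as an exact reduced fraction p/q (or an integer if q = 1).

C = (-1150/401, -5070/401)
D = (-2058/401, 13090/401)

1. C_x = -1150/401  [B, E, C are collinear ∩ AC ⟂ BE]
2. C_y = -5070/401  [B, E, C are collinear ∩ AC ⟂ BE]
   → C = (-1150/401, -5070/401)
3. D_x = -2058/401  [2·signedArea(DEA) = 117132/401 ∩ DE · BA = 24062/401]
4. D_y = 13090/401  [2·signedArea(DEA) = 117132/401 ∩ DE · BA = 24062/401]
   → D = (-2058/401, 13090/401)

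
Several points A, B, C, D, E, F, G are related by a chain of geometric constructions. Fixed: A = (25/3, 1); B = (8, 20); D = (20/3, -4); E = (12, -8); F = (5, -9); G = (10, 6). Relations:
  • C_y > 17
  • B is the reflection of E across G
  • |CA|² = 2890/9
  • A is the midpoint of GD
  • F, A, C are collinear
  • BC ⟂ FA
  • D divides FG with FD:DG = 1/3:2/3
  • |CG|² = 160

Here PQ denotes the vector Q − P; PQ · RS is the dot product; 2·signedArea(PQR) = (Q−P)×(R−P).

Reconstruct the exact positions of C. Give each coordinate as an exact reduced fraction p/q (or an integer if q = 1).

1. C_x = 14  [F, A, C are collinear ∩ BC ⟂ FA]
2. C_y = 18  [F, A, C are collinear ∩ BC ⟂ FA]
   → C = (14, 18)

C = (14, 18)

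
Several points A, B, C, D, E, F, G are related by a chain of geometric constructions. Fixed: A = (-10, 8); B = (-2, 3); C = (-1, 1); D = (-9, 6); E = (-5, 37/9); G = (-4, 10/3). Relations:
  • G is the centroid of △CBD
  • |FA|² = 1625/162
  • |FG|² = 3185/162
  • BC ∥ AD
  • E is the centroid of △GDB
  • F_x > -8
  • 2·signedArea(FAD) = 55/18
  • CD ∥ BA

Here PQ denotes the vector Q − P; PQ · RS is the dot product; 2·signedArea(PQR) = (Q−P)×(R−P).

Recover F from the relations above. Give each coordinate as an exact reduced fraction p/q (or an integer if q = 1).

1. F_x = -15/2  [line 2·x + 1·y + 161/18 = 0 ∩ |FA|² = 1625/162]
2. F_y = 109/18  [line 2·x + 1·y + 161/18 = 0 ∩ |FA|² = 1625/162]
   → F = (-15/2, 109/18)

F = (-15/2, 109/18)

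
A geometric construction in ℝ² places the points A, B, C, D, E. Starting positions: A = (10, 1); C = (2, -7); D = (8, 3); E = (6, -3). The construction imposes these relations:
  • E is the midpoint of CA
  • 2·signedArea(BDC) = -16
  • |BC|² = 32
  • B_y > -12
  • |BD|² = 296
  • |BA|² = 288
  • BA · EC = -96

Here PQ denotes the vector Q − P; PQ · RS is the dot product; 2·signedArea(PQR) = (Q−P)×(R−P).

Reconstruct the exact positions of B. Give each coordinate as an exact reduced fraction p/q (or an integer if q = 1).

B = (-2, -11)

1. B_x = -2  [BA · EC = -96 ∩ 2·signedArea(BDC) = -16]
2. B_y = -11  [BA · EC = -96 ∩ 2·signedArea(BDC) = -16]
   → B = (-2, -11)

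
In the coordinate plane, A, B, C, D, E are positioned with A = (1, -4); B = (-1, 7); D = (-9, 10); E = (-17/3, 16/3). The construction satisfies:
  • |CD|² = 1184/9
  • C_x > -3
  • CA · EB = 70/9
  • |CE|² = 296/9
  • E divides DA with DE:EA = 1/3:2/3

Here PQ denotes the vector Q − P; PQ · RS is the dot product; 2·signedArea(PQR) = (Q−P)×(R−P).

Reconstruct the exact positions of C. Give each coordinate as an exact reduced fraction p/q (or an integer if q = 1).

C = (-7/3, 2/3)

1. C_x = -7/3  [line -14/3·x + -5/3·y + -88/9 = 0 ∩ |CE|² = 296/9]
2. C_y = 2/3  [line -14/3·x + -5/3·y + -88/9 = 0 ∩ |CE|² = 296/9]
   → C = (-7/3, 2/3)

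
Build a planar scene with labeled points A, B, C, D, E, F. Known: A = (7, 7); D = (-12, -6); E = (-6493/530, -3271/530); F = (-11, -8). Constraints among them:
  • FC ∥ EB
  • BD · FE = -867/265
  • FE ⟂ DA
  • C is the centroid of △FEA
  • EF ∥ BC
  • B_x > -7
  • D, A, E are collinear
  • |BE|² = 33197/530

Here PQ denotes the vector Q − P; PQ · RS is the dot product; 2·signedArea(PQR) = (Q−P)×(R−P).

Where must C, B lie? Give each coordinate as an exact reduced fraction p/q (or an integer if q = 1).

B = (-1767/265, -149/265)
C = (-2871/530, -1267/530)

1. C_x = -2871/530  [C is the centroid of △FEA]
2. C_y = -1267/530  [C is the centroid of △FEA]
   → C = (-2871/530, -1267/530)
3. B_x = -1767/265  [EF ∥ BC ∩ FC ∥ EB]
4. B_y = -149/265  [EF ∥ BC ∩ FC ∥ EB]
   → B = (-1767/265, -149/265)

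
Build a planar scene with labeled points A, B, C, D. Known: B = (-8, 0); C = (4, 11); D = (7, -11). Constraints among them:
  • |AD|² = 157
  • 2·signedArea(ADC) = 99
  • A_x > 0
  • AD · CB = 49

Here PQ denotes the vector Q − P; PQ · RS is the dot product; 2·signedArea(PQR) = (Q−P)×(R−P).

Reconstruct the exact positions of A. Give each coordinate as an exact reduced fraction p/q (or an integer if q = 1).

A = (1, 0)

1. A_x = 1  [2·signedArea(ADC) = 99 ∩ AD · CB = 49]
2. A_y = 0  [2·signedArea(ADC) = 99 ∩ AD · CB = 49]
   → A = (1, 0)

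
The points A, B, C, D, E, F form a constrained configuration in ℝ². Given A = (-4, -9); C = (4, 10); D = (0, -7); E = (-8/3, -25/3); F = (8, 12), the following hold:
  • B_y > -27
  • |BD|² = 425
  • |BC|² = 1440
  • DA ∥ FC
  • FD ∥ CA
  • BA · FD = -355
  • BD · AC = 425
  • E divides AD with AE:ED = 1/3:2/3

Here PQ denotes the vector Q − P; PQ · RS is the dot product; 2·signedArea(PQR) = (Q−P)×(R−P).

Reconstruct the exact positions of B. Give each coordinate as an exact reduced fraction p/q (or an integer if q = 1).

1. B_x = -8  [line -8·x + -19·y + -558 = 0 ∩ |BD|² = 425]
2. B_y = -26  [line -8·x + -19·y + -558 = 0 ∩ |BD|² = 425]
   → B = (-8, -26)

B = (-8, -26)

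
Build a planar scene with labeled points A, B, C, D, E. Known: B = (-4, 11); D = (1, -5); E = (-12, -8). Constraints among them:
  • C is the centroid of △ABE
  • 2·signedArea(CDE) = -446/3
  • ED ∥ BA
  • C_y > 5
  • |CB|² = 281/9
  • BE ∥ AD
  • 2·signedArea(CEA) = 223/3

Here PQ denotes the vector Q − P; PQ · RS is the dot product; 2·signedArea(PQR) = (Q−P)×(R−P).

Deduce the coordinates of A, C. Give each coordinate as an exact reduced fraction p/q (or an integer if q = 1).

1. A_x = 9  [BE ∥ AD ∩ ED ∥ BA]
2. A_y = 14  [BE ∥ AD ∩ ED ∥ BA]
   → A = (9, 14)
3. C_x = -7/3  [C is the centroid of △ABE]
4. C_y = 17/3  [C is the centroid of △ABE]
   → C = (-7/3, 17/3)

A = (9, 14)
C = (-7/3, 17/3)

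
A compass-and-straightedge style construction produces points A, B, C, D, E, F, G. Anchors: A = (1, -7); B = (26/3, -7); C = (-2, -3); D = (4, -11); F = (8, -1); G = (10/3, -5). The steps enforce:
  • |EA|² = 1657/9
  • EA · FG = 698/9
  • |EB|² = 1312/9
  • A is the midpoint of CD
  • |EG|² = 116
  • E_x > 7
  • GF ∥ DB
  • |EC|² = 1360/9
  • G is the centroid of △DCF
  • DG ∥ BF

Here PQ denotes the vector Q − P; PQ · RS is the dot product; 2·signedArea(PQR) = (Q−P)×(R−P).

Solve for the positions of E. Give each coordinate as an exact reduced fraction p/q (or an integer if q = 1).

E = (22/3, 5)

1. E_x = 22/3  [line 14/3·x + 4·y + -488/9 = 0 ∩ |EC|² = 1360/9]
2. E_y = 5  [line 14/3·x + 4·y + -488/9 = 0 ∩ |EC|² = 1360/9]
   → E = (22/3, 5)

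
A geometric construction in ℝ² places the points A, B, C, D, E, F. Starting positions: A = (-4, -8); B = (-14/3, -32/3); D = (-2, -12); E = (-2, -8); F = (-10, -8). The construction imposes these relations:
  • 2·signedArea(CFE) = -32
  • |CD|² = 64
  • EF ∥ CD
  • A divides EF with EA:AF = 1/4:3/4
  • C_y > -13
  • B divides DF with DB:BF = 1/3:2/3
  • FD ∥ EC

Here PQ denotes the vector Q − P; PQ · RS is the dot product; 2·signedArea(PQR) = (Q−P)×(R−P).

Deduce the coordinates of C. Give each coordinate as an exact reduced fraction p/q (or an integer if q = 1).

1. C_x = 6  [EF ∥ CD ∩ FD ∥ EC]
2. C_y = -12  [EF ∥ CD ∩ FD ∥ EC]
   → C = (6, -12)

C = (6, -12)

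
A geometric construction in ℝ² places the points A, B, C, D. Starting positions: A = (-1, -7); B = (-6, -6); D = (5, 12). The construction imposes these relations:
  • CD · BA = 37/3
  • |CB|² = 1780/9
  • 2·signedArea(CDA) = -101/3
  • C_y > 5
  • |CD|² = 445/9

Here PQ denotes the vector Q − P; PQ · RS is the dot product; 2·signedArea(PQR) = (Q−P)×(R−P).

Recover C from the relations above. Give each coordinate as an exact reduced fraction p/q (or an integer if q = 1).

C = (4/3, 6)

1. C_x = 4/3  [CD · BA = 37/3 ∩ 2·signedArea(CDA) = -101/3]
2. C_y = 6  [CD · BA = 37/3 ∩ 2·signedArea(CDA) = -101/3]
   → C = (4/3, 6)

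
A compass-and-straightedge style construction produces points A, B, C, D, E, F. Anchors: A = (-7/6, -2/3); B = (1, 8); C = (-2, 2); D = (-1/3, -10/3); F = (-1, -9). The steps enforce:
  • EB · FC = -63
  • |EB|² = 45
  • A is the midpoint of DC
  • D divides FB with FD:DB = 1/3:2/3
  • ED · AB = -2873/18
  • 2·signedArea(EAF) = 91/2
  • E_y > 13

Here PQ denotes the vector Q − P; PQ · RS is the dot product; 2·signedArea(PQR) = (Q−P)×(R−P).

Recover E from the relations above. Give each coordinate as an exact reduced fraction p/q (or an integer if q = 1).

E = (4, 14)

1. E_x = 4  [2·signedArea(EAF) = 91/2 ∩ ED · AB = -2873/18]
2. E_y = 14  [2·signedArea(EAF) = 91/2 ∩ ED · AB = -2873/18]
   → E = (4, 14)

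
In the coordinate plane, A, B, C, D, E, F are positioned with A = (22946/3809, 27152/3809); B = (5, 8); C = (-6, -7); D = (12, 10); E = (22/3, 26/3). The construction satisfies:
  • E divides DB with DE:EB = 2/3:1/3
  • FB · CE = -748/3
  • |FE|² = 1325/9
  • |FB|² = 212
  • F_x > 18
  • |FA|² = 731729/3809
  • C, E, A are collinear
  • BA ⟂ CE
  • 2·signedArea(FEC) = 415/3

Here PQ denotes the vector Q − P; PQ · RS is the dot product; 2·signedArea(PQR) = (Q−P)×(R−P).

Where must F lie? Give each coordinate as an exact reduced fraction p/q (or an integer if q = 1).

F = (19, 12)

1. F_x = 19  [2·signedArea(FEC) = 415/3 ∩ FB · CE = -748/3]
2. F_y = 12  [2·signedArea(FEC) = 415/3 ∩ FB · CE = -748/3]
   → F = (19, 12)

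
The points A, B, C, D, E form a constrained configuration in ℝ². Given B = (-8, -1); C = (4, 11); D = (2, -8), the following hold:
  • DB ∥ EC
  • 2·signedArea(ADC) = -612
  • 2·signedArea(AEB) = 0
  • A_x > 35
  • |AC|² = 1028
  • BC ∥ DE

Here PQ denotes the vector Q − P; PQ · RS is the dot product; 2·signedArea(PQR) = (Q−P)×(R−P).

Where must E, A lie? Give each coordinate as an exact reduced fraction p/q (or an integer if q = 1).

A = (36, 9)
E = (14, 4)

1. E_x = 14  [DB ∥ EC ∩ BC ∥ DE]
2. E_y = 4  [DB ∥ EC ∩ BC ∥ DE]
   → E = (14, 4)
3. A_x = 36  [2·signedArea(AEB) = 0 ∩ 2·signedArea(ADC) = -612]
4. A_y = 9  [2·signedArea(AEB) = 0 ∩ 2·signedArea(ADC) = -612]
   → A = (36, 9)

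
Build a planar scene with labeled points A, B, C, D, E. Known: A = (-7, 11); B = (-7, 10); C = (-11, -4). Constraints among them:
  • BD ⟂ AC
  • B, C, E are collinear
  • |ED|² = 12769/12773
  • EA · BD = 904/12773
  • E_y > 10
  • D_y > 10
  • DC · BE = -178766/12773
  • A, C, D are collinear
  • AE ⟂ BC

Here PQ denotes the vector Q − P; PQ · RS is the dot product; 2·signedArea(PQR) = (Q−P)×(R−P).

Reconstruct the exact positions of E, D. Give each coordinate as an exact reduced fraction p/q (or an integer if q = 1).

1. E_x = -357/53  [B, C, E are collinear ∩ AE ⟂ BC]
2. E_y = 579/53  [B, C, E are collinear ∩ AE ⟂ BC]
   → E = (-357/53, 579/53)
3. D_x = -1747/241  [A, C, D are collinear ∩ BD ⟂ AC]
4. D_y = 2426/241  [A, C, D are collinear ∩ BD ⟂ AC]
   → D = (-1747/241, 2426/241)

D = (-1747/241, 2426/241)
E = (-357/53, 579/53)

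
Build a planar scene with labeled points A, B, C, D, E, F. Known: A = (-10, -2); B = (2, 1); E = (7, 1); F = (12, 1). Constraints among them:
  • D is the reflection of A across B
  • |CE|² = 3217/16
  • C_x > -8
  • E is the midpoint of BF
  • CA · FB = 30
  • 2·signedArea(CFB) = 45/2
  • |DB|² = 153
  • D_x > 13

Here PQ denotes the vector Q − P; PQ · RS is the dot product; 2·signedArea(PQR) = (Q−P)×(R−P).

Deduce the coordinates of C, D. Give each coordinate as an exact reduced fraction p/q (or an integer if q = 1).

1. C_x = -7  [2·signedArea(CFB) = 45/2 ∩ CA · FB = 30]
2. C_y = -5/4  [2·signedArea(CFB) = 45/2 ∩ CA · FB = 30]
   → C = (-7, -5/4)
3. D_x = 14  [D is the reflection of A across B]
4. D_y = 4  [D is the reflection of A across B]
   → D = (14, 4)

C = (-7, -5/4)
D = (14, 4)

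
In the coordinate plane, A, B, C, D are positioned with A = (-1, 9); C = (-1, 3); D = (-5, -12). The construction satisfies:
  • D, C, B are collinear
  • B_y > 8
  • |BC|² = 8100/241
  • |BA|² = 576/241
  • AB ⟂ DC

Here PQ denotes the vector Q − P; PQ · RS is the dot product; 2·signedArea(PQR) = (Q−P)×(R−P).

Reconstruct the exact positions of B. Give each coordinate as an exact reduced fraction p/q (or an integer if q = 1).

B = (119/241, 2073/241)

1. B_x = 119/241  [D, C, B are collinear ∩ AB ⟂ DC]
2. B_y = 2073/241  [D, C, B are collinear ∩ AB ⟂ DC]
   → B = (119/241, 2073/241)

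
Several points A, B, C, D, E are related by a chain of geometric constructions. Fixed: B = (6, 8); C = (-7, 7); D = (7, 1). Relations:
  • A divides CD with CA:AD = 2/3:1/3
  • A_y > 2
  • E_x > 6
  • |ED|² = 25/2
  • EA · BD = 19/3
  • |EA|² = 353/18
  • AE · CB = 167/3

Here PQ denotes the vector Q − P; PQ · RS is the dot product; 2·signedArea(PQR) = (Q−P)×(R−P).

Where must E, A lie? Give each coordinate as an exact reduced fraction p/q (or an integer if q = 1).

1. A_x = 7/3  [A divides CD with CA:AD = 2/3:1/3]
2. A_y = 3  [A divides CD with CA:AD = 2/3:1/3]
   → A = (7/3, 3)
3. E_x = 13/2  [EA · BD = 19/3 ∩ AE · CB = 167/3]
4. E_y = 9/2  [EA · BD = 19/3 ∩ AE · CB = 167/3]
   → E = (13/2, 9/2)

A = (7/3, 3)
E = (13/2, 9/2)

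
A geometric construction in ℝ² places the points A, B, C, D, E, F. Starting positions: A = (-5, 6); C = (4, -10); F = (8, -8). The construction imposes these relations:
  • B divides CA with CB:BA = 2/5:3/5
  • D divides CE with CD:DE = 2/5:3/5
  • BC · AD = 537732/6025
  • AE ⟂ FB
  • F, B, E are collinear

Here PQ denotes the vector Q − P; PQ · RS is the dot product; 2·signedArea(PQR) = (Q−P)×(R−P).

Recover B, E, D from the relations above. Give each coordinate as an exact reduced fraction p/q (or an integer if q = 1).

B = (2/5, -18/5)
D = (-871/1205, -1335/241)
E = (-3763/482, 555/482)

1. B_x = 2/5  [B divides CA with CB:BA = 2/5:3/5]
2. B_y = -18/5  [B divides CA with CB:BA = 2/5:3/5]
   → B = (2/5, -18/5)
3. E_x = -3763/482  [F, B, E are collinear ∩ AE ⟂ FB]
4. E_y = 555/482  [F, B, E are collinear ∩ AE ⟂ FB]
   → E = (-3763/482, 555/482)
5. D_x = -871/1205  [D divides CE with CD:DE = 2/5:3/5]
6. D_y = -1335/241  [D divides CE with CD:DE = 2/5:3/5]
   → D = (-871/1205, -1335/241)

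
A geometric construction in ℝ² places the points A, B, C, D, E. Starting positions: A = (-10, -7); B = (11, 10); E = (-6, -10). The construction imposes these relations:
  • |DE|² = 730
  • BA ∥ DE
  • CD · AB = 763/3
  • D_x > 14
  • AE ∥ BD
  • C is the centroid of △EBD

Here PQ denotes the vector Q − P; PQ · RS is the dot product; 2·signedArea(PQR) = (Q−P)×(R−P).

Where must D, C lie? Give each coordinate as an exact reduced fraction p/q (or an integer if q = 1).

1. D_x = 15  [BA ∥ DE ∩ AE ∥ BD]
2. D_y = 7  [BA ∥ DE ∩ AE ∥ BD]
   → D = (15, 7)
3. C_x = 20/3  [C is the centroid of △EBD]
4. C_y = 7/3  [C is the centroid of △EBD]
   → C = (20/3, 7/3)

C = (20/3, 7/3)
D = (15, 7)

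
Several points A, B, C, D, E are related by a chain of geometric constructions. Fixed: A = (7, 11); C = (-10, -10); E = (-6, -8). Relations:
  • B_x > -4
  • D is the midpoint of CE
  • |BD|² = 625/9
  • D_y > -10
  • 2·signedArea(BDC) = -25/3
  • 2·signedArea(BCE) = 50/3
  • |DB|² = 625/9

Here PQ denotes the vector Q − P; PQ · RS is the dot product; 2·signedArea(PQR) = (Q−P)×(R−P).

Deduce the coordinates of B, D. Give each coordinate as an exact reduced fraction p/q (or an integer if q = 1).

B = (-3, -7/3)
D = (-8, -9)

1. D_x = -8  [D is the midpoint of CE]
2. D_y = -9  [D is the midpoint of CE]
   → D = (-8, -9)
3. B_x = -3  [line -2·x + 4·y + 10/3 = 0 ∩ |BD|² = 625/9]
4. B_y = -7/3  [line -2·x + 4·y + 10/3 = 0 ∩ |BD|² = 625/9]
   → B = (-3, -7/3)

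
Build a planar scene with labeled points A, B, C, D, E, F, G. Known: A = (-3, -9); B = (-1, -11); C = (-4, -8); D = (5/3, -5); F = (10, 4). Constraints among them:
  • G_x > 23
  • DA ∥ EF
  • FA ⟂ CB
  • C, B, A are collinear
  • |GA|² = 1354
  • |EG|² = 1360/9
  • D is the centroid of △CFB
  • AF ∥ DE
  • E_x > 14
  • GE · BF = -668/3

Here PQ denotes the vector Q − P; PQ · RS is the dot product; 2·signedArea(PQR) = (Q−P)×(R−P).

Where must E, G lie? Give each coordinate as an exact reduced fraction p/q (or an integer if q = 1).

E = (44/3, 8)
G = (24, 16)

1. E_x = 44/3  [DA ∥ EF ∩ AF ∥ DE]
2. E_y = 8  [DA ∥ EF ∩ AF ∥ DE]
   → E = (44/3, 8)
3. G_x = 24  [line -11·x + -15·y + 504 = 0 ∩ |GA|² = 1354]
4. G_y = 16  [line -11·x + -15·y + 504 = 0 ∩ |GA|² = 1354]
   → G = (24, 16)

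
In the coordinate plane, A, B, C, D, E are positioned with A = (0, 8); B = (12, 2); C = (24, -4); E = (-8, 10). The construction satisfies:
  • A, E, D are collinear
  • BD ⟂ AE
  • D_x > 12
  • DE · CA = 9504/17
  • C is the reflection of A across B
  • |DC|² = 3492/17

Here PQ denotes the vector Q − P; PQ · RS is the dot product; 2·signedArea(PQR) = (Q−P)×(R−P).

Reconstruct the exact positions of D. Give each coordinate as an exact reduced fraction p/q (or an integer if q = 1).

1. D_x = 216/17  [A, E, D are collinear ∩ BD ⟂ AE]
2. D_y = 82/17  [A, E, D are collinear ∩ BD ⟂ AE]
   → D = (216/17, 82/17)

D = (216/17, 82/17)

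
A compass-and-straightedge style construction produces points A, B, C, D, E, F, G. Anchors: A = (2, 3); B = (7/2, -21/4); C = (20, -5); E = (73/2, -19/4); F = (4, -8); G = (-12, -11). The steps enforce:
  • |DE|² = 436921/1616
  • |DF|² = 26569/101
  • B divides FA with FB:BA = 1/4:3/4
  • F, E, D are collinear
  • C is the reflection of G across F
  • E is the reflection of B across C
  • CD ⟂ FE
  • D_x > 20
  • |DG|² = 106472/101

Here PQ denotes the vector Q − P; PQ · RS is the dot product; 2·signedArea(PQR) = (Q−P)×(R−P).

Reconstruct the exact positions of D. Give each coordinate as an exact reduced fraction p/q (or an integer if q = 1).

D = (2034/101, -645/101)

1. D_x = 2034/101  [F, E, D are collinear ∩ CD ⟂ FE]
2. D_y = -645/101  [F, E, D are collinear ∩ CD ⟂ FE]
   → D = (2034/101, -645/101)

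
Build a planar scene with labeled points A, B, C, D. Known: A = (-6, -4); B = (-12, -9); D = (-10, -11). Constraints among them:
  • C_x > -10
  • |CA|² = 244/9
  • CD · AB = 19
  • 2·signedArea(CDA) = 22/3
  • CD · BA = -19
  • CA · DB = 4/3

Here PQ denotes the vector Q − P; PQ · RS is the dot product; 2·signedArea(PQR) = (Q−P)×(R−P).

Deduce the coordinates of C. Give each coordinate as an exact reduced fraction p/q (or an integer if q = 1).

C = (-28/3, -8)

1. C_x = -28/3  [CA · DB = 4/3 ∩ 2·signedArea(CDA) = 22/3]
2. C_y = -8  [CA · DB = 4/3 ∩ 2·signedArea(CDA) = 22/3]
   → C = (-28/3, -8)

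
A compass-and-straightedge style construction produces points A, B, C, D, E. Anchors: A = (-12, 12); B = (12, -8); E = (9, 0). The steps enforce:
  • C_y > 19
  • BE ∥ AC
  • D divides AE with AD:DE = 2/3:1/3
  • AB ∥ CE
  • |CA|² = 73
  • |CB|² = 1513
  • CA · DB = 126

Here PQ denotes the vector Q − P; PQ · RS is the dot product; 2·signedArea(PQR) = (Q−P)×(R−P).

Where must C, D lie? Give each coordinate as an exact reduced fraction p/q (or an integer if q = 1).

1. C_x = -15  [AB ∥ CE ∩ BE ∥ AC]
2. C_y = 20  [AB ∥ CE ∩ BE ∥ AC]
   → C = (-15, 20)
3. D_x = 2  [D divides AE with AD:DE = 2/3:1/3]
4. D_y = 4  [D divides AE with AD:DE = 2/3:1/3]
   → D = (2, 4)

C = (-15, 20)
D = (2, 4)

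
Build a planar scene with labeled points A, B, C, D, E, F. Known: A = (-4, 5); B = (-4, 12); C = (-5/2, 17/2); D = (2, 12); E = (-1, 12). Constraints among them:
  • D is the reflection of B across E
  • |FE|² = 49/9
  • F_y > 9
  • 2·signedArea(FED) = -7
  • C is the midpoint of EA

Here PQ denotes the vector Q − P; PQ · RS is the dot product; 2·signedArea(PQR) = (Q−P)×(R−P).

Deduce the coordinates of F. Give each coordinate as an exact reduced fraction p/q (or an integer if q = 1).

1. F_y = 29/3  [2·signedArea(FED) = -7]
2. F_x = -1  [|FE|² = 49/9]
   → F = (-1, 29/3)

F = (-1, 29/3)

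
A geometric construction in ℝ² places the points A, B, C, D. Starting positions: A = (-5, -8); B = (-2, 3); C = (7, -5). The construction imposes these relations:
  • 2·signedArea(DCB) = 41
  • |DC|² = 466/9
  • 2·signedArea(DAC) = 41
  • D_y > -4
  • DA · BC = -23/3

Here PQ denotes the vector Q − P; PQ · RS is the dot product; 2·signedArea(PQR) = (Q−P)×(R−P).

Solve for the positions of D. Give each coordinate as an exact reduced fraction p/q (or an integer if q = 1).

D = (0, -10/3)

1. D_x = 0  [DA · BC = -23/3 ∩ 2·signedArea(DCB) = 41]
2. D_y = -10/3  [DA · BC = -23/3 ∩ 2·signedArea(DCB) = 41]
   → D = (0, -10/3)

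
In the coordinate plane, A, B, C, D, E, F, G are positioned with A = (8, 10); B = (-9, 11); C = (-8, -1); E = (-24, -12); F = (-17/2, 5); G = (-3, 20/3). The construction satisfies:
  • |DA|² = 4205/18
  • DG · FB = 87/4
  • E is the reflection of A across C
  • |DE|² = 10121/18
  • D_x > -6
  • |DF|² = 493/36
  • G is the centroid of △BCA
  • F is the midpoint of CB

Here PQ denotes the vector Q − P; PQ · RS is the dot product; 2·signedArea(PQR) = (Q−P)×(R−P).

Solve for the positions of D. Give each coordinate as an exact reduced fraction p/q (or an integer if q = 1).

D = (-11/2, 17/6)

1. D_x = -11/2  [line 1/2·x + -6·y + 79/4 = 0 ∩ |DE|² = 10121/18]
2. D_y = 17/6  [line 1/2·x + -6·y + 79/4 = 0 ∩ |DE|² = 10121/18]
   → D = (-11/2, 17/6)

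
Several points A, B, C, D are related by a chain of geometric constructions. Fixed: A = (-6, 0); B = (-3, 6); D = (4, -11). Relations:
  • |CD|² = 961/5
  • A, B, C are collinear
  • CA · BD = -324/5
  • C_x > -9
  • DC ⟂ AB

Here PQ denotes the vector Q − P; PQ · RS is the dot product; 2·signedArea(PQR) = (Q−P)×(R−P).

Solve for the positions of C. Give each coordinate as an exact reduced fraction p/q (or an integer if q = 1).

C = (-42/5, -24/5)

1. C_x = -42/5  [A, B, C are collinear ∩ DC ⟂ AB]
2. C_y = -24/5  [A, B, C are collinear ∩ DC ⟂ AB]
   → C = (-42/5, -24/5)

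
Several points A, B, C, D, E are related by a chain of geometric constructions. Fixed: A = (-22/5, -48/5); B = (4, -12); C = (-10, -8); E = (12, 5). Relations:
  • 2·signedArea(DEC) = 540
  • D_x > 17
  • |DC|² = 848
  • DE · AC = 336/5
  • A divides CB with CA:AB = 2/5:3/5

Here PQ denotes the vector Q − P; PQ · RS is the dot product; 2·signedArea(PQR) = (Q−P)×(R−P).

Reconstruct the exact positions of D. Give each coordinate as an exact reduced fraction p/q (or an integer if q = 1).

1. D_x = 18  [DE · AC = 336/5 ∩ 2·signedArea(DEC) = 540]
2. D_y = -16  [DE · AC = 336/5 ∩ 2·signedArea(DEC) = 540]
   → D = (18, -16)

D = (18, -16)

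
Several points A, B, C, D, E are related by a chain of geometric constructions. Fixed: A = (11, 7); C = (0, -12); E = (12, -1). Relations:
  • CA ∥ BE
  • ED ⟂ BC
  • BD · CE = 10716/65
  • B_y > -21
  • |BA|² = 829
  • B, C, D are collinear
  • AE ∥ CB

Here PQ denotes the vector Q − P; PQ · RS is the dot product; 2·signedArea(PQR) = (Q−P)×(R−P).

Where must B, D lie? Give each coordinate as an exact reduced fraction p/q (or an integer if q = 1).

1. B_x = 1  [CA ∥ BE ∩ AE ∥ CB]
2. B_y = -20  [CA ∥ BE ∩ AE ∥ CB]
   → B = (1, -20)
3. D_x = -76/65  [B, C, D are collinear ∩ ED ⟂ BC]
4. D_y = -172/65  [B, C, D are collinear ∩ ED ⟂ BC]
   → D = (-76/65, -172/65)

B = (1, -20)
D = (-76/65, -172/65)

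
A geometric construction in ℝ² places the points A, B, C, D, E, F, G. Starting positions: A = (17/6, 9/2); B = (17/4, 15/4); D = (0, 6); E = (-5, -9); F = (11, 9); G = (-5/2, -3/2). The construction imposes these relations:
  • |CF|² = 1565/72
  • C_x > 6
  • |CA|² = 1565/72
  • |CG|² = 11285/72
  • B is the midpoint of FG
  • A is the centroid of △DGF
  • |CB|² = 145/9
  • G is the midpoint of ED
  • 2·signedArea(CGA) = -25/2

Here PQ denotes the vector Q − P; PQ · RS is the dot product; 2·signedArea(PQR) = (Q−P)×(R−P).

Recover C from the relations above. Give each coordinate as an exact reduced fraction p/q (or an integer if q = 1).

1. C_x = 83/12  [line -6·x + 16/3·y + 11/2 = 0 ∩ |CA|² = 1565/72]
2. C_y = 27/4  [line -6·x + 16/3·y + 11/2 = 0 ∩ |CA|² = 1565/72]
   → C = (83/12, 27/4)

C = (83/12, 27/4)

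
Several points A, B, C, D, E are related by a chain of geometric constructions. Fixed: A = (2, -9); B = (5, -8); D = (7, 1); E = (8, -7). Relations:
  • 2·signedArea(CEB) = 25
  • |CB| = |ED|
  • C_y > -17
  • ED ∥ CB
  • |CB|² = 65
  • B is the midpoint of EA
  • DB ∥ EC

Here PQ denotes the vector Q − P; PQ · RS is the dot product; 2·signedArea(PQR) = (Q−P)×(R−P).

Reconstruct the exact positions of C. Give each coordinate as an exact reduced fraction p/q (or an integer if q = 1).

1. C_x = 6  [ED ∥ CB ∩ DB ∥ EC]
2. C_y = -16  [ED ∥ CB ∩ DB ∥ EC]
   → C = (6, -16)

C = (6, -16)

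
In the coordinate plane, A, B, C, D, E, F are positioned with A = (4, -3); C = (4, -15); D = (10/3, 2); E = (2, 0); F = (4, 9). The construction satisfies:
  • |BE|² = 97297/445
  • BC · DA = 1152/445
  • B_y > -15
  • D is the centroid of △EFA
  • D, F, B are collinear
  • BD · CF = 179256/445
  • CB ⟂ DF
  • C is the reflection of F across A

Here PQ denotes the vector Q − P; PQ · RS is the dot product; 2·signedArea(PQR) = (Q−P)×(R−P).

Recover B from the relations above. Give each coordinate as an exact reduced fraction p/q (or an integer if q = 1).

B = (772/445, -6579/445)

1. B_x = 772/445  [D, F, B are collinear ∩ CB ⟂ DF]
2. B_y = -6579/445  [D, F, B are collinear ∩ CB ⟂ DF]
   → B = (772/445, -6579/445)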